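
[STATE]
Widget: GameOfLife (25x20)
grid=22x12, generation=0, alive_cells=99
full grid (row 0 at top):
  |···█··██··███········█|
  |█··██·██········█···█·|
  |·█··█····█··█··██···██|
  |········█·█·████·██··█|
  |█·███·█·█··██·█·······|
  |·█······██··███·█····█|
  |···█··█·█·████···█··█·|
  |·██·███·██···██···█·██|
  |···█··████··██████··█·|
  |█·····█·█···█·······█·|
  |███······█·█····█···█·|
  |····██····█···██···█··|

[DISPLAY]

Gen: 0                   
···█··██··███········█   
█··██·██········█···█·   
·█··█····█··█··██···██   
········█·█·████·██··█   
█·███·█·█··██·█·······   
·█······██··███·█····█   
···█··█·█·████···█··█·   
·██·███·██···██···█·██   
···█··████··██████··█·   
█·····█·█···█·······█·   
███······█·█····█···█·   
····██····█···██···█··   
                         
                         
                         
                         
                         
                         
                         


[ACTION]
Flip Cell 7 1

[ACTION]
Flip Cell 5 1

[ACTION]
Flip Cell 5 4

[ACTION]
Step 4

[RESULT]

Gen: 4                   
···················██·   
·██················███   
█··█·················█   
█··█······█········██·   
█······██·█········█··   
█······███·········███   
····█······██······███   
·███··██··█·█····█████   
·····██····█·····███··   
·█···█····███·█·······   
█·······██··█·████·█··   
██······████··██·█····   
                         
                         
                         
                         
                         
                         
                         


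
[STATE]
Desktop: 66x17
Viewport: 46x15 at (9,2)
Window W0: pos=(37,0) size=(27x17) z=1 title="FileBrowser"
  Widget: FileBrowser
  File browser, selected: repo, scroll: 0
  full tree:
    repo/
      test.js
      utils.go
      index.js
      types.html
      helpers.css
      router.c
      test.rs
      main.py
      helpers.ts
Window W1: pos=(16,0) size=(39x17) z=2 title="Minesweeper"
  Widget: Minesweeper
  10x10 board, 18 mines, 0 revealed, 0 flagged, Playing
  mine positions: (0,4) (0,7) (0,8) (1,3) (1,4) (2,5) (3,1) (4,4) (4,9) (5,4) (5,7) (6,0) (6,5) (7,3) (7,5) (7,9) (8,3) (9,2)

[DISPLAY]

       ┠─────────────────────────────────────┨
       ┃■■■■■■■■■■                           ┃
       ┃■■■■■■■■■■                           ┃
       ┃■■■■■■■■■■                           ┃
       ┃■■■■■■■■■■                           ┃
       ┃■■■■■■■■■■                           ┃
       ┃■■■■■■■■■■                           ┃
       ┃■■■■■■■■■■                           ┃
       ┃■■■■■■■■■■                           ┃
       ┃■■■■■■■■■■                           ┃
       ┃■■■■■■■■■■                           ┃
       ┃                                     ┃
       ┃                                     ┃
       ┃                                     ┃
       ┗━━━━━━━━━━━━━━━━━━━━━━━━━━━━━━━━━━━━━┛


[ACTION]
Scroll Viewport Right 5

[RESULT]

  ┠─────────────────────────────────────┨─────
  ┃■■■■■■■■■■                           ┃     
  ┃■■■■■■■■■■                           ┃     
  ┃■■■■■■■■■■                           ┃     
  ┃■■■■■■■■■■                           ┃     
  ┃■■■■■■■■■■                           ┃     
  ┃■■■■■■■■■■                           ┃     
  ┃■■■■■■■■■■                           ┃     
  ┃■■■■■■■■■■                           ┃     
  ┃■■■■■■■■■■                           ┃     
  ┃■■■■■■■■■■                           ┃     
  ┃                                     ┃     
  ┃                                     ┃     
  ┃                                     ┃     
  ┗━━━━━━━━━━━━━━━━━━━━━━━━━━━━━━━━━━━━━┛━━━━━


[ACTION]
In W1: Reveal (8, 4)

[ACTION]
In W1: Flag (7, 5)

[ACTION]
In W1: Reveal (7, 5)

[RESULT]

  ┠─────────────────────────────────────┨─────
  ┃■■■■■■■■■■                           ┃     
  ┃■■■■■■■■■■                           ┃     
  ┃■■■■■■■■■■                           ┃     
  ┃■■■■■■■■■■                           ┃     
  ┃■■■■■■■■■■                           ┃     
  ┃■■■■■■■■■■                           ┃     
  ┃■■■■■■■■■■                           ┃     
  ┃■■■■■⚑■■■■                           ┃     
  ┃■■■■3■■■■■                           ┃     
  ┃■■■■■■■■■■                           ┃     
  ┃                                     ┃     
  ┃                                     ┃     
  ┃                                     ┃     
  ┗━━━━━━━━━━━━━━━━━━━━━━━━━━━━━━━━━━━━━┛━━━━━


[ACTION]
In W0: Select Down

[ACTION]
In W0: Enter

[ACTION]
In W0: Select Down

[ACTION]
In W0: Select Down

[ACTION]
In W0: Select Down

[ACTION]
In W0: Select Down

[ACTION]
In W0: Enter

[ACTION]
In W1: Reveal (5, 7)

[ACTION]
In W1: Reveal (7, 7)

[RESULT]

  ┠─────────────────────────────────────┨─────
  ┃■■■■✹■■✹✹■                           ┃     
  ┃■■■✹✹■■■■■                           ┃     
  ┃■■■■■✹■■■■                           ┃     
  ┃■✹■■■■■■■■                           ┃     
  ┃■■■■✹■■■■✹                           ┃     
  ┃■■■■✹■■✹■■                           ┃     
  ┃✹■■■■✹■■■■                           ┃     
  ┃■■■✹■✹■■■✹                           ┃     
  ┃■■■✹3■■■■■                           ┃     
  ┃■■✹■■■■■■■                           ┃     
  ┃                                     ┃     
  ┃                                     ┃     
  ┃                                     ┃     
  ┗━━━━━━━━━━━━━━━━━━━━━━━━━━━━━━━━━━━━━┛━━━━━


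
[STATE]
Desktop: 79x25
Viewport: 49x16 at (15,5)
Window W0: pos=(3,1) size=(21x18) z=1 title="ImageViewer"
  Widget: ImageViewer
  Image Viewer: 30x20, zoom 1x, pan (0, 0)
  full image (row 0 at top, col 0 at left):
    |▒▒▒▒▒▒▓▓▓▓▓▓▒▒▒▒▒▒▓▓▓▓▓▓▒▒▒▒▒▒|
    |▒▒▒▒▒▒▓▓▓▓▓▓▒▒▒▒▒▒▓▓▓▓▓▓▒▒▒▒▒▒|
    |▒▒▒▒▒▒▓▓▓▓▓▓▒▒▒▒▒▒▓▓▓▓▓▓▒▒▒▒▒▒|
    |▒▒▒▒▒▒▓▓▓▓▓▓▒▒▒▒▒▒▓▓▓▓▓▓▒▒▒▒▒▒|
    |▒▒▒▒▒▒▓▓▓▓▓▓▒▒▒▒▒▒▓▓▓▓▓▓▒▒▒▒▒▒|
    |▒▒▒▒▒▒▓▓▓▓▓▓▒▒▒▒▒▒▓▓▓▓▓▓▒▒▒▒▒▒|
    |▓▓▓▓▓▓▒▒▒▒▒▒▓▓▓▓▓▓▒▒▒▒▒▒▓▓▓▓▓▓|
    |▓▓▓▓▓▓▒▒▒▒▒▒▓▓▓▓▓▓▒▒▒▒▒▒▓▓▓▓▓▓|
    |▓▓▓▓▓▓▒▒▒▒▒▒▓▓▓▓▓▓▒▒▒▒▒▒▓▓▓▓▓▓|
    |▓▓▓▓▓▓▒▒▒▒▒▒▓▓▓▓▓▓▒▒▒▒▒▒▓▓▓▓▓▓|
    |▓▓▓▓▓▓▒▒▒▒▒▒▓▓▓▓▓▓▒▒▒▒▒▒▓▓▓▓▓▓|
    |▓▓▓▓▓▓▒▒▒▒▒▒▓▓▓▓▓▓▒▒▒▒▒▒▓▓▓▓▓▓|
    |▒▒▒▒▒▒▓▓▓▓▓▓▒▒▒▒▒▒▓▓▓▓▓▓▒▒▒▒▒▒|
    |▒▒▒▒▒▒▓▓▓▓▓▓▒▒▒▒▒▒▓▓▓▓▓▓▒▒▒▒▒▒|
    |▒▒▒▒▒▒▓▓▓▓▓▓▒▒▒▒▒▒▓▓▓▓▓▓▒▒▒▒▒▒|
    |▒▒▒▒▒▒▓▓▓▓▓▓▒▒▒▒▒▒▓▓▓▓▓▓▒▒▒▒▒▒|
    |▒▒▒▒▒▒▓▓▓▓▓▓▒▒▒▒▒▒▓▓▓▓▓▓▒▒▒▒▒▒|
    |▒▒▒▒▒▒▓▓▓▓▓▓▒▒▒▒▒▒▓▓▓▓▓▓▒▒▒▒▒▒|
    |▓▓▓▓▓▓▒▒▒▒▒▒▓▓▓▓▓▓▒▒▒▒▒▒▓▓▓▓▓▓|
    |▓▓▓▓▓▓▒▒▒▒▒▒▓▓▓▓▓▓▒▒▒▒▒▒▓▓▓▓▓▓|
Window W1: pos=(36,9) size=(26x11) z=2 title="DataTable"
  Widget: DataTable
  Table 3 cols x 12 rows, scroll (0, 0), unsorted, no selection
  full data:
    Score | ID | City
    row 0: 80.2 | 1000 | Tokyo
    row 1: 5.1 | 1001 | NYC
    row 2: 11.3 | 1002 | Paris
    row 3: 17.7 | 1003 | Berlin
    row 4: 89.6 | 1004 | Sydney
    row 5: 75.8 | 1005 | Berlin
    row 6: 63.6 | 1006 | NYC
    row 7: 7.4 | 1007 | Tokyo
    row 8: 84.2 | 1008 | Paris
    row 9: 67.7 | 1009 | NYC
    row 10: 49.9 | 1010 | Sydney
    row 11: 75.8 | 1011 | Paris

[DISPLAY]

▓▒▒▒▒▒▒▓┃                                        
▓▒▒▒▒▒▒▓┃                                        
▓▒▒▒▒▒▒▓┃                                        
▓▒▒▒▒▒▒▓┃                                        
▓▒▒▒▒▒▒▓┃            ┏━━━━━━━━━━━━━━━━━━━━━━━━┓  
▒▓▓▓▓▓▓▒┃            ┃ DataTable              ┃  
▒▓▓▓▓▓▓▒┃            ┠────────────────────────┨  
▒▓▓▓▓▓▓▒┃            ┃Score│ID  │City         ┃  
▒▓▓▓▓▓▓▒┃            ┃─────┼────┼──────       ┃  
▒▓▓▓▓▓▓▒┃            ┃80.2 │1000│Tokyo        ┃  
▒▓▓▓▓▓▓▒┃            ┃5.1  │1001│NYC          ┃  
▓▒▒▒▒▒▒▓┃            ┃11.3 │1002│Paris        ┃  
▓▒▒▒▒▒▒▓┃            ┃17.7 │1003│Berlin       ┃  
━━━━━━━━┛            ┃89.6 │1004│Sydney       ┃  
                     ┗━━━━━━━━━━━━━━━━━━━━━━━━┛  
                                                 


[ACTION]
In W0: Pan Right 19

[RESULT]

        ┃                                        
        ┃                                        
        ┃                                        
        ┃                                        
        ┃            ┏━━━━━━━━━━━━━━━━━━━━━━━━┓  
        ┃            ┃ DataTable              ┃  
        ┃            ┠────────────────────────┨  
        ┃            ┃Score│ID  │City         ┃  
        ┃            ┃─────┼────┼──────       ┃  
        ┃            ┃80.2 │1000│Tokyo        ┃  
        ┃            ┃5.1  │1001│NYC          ┃  
        ┃            ┃11.3 │1002│Paris        ┃  
        ┃            ┃17.7 │1003│Berlin       ┃  
━━━━━━━━┛            ┃89.6 │1004│Sydney       ┃  
                     ┗━━━━━━━━━━━━━━━━━━━━━━━━┛  
                                                 


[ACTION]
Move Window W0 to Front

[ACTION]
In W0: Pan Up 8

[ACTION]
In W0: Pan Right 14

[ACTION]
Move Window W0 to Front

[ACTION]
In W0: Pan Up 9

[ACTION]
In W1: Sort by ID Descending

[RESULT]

        ┃                                        
        ┃                                        
        ┃                                        
        ┃                                        
        ┃            ┏━━━━━━━━━━━━━━━━━━━━━━━━┓  
        ┃            ┃ DataTable              ┃  
        ┃            ┠────────────────────────┨  
        ┃            ┃Score│ID ▼│City         ┃  
        ┃            ┃─────┼────┼──────       ┃  
        ┃            ┃75.8 │1011│Paris        ┃  
        ┃            ┃49.9 │1010│Sydney       ┃  
        ┃            ┃67.7 │1009│NYC          ┃  
        ┃            ┃84.2 │1008│Paris        ┃  
━━━━━━━━┛            ┃7.4  │1007│Tokyo        ┃  
                     ┗━━━━━━━━━━━━━━━━━━━━━━━━┛  
                                                 


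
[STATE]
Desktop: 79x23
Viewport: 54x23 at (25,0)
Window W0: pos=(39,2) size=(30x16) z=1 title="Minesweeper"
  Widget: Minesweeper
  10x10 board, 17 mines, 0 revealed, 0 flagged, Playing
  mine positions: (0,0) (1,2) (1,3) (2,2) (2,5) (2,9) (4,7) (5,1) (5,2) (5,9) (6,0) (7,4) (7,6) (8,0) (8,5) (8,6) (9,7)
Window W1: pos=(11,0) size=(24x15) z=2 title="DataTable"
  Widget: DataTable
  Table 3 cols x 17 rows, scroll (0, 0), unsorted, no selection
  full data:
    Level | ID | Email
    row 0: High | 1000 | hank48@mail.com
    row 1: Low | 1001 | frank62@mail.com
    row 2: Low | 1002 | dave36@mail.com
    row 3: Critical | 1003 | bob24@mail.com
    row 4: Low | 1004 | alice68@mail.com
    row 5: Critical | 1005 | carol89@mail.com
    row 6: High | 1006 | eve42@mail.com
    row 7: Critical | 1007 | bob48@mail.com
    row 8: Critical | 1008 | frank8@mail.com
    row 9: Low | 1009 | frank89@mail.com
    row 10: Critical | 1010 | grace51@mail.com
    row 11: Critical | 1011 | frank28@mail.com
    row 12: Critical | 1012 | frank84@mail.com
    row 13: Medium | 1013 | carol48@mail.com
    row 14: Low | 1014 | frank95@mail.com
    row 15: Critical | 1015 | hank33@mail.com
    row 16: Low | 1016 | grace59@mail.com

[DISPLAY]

━━━━━━━━━┓                                            
         ┃                                            
─────────┨    ┏━━━━━━━━━━━━━━━━━━━━━━━━━━━━┓          
│Email   ┃    ┃ Minesweeper                ┃          
┼────────┃    ┠────────────────────────────┨          
│hank48@m┃    ┃■■■■■■■■■■                  ┃          
│frank62@┃    ┃■■■■■■■■■■                  ┃          
│dave36@m┃    ┃■■■■■■■■■■                  ┃          
│bob24@ma┃    ┃■■■■■■■■■■                  ┃          
│alice68@┃    ┃■■■■■■■■■■                  ┃          
│carol89@┃    ┃■■■■■■■■■■                  ┃          
│eve42@ma┃    ┃■■■■■■■■■■                  ┃          
│bob48@ma┃    ┃■■■■■■■■■■                  ┃          
│frank8@m┃    ┃■■■■■■■■■■                  ┃          
━━━━━━━━━┛    ┃■■■■■■■■■■                  ┃          
              ┃                            ┃          
              ┃                            ┃          
              ┗━━━━━━━━━━━━━━━━━━━━━━━━━━━━┛          
                                                      
                                                      
                                                      
                                                      
                                                      


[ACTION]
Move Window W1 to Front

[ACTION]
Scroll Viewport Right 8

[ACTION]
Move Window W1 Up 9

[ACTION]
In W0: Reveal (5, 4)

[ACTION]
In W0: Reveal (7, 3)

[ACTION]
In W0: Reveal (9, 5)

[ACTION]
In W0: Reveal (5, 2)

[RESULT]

━━━━━━━━━┓                                            
         ┃                                            
─────────┨    ┏━━━━━━━━━━━━━━━━━━━━━━━━━━━━┓          
│Email   ┃    ┃ Minesweeper                ┃          
┼────────┃    ┠────────────────────────────┨          
│hank48@m┃    ┃✹■■■■■■■■■                  ┃          
│frank62@┃    ┃■■✹✹■■■■■■                  ┃          
│dave36@m┃    ┃■■✹■■✹■■■✹                  ┃          
│bob24@ma┃    ┃■■■1112■■■                  ┃          
│alice68@┃    ┃■■■1  1✹■■                  ┃          
│carol89@┃    ┃■✹✹1  1■■✹                  ┃          
│eve42@ma┃    ┃✹■■2121■■■                  ┃          
│bob48@ma┃    ┃■■■1✹■✹■■■                  ┃          
│frank8@m┃    ┃✹■■■■✹✹■■■                  ┃          
━━━━━━━━━┛    ┃■■■■■2■✹■■                  ┃          
              ┃                            ┃          
              ┃                            ┃          
              ┗━━━━━━━━━━━━━━━━━━━━━━━━━━━━┛          
                                                      
                                                      
                                                      
                                                      
                                                      


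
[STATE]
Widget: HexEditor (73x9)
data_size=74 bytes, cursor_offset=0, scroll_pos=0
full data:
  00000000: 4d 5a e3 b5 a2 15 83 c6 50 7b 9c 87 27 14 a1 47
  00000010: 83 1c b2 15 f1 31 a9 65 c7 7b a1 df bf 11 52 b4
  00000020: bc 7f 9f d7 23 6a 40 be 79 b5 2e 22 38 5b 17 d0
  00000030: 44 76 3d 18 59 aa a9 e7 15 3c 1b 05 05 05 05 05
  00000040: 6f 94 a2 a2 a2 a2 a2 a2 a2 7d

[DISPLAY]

00000000  4D 5a e3 b5 a2 15 83 c6  50 7b 9c 87 27 14 a1 47  |MZ......P{..
00000010  83 1c b2 15 f1 31 a9 65  c7 7b a1 df bf 11 52 b4  |.....1.e.{..
00000020  bc 7f 9f d7 23 6a 40 be  79 b5 2e 22 38 5b 17 d0  |....#j@.y.."
00000030  44 76 3d 18 59 aa a9 e7  15 3c 1b 05 05 05 05 05  |Dv=.Y....<..
00000040  6f 94 a2 a2 a2 a2 a2 a2  a2 7d                    |o........}  
                                                                         
                                                                         
                                                                         
                                                                         


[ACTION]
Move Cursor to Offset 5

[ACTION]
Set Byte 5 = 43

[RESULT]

00000000  4d 5a e3 b5 a2 43 83 c6  50 7b 9c 87 27 14 a1 47  |MZ...C..P{..
00000010  83 1c b2 15 f1 31 a9 65  c7 7b a1 df bf 11 52 b4  |.....1.e.{..
00000020  bc 7f 9f d7 23 6a 40 be  79 b5 2e 22 38 5b 17 d0  |....#j@.y.."
00000030  44 76 3d 18 59 aa a9 e7  15 3c 1b 05 05 05 05 05  |Dv=.Y....<..
00000040  6f 94 a2 a2 a2 a2 a2 a2  a2 7d                    |o........}  
                                                                         
                                                                         
                                                                         
                                                                         


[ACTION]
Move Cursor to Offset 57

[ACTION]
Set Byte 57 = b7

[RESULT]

00000000  4d 5a e3 b5 a2 43 83 c6  50 7b 9c 87 27 14 a1 47  |MZ...C..P{..
00000010  83 1c b2 15 f1 31 a9 65  c7 7b a1 df bf 11 52 b4  |.....1.e.{..
00000020  bc 7f 9f d7 23 6a 40 be  79 b5 2e 22 38 5b 17 d0  |....#j@.y.."
00000030  44 76 3d 18 59 aa a9 e7  15 B7 1b 05 05 05 05 05  |Dv=.Y.......
00000040  6f 94 a2 a2 a2 a2 a2 a2  a2 7d                    |o........}  
                                                                         
                                                                         
                                                                         
                                                                         


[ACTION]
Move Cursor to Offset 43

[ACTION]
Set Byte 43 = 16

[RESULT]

00000000  4d 5a e3 b5 a2 43 83 c6  50 7b 9c 87 27 14 a1 47  |MZ...C..P{..
00000010  83 1c b2 15 f1 31 a9 65  c7 7b a1 df bf 11 52 b4  |.....1.e.{..
00000020  bc 7f 9f d7 23 6a 40 be  79 b5 2e 16 38 5b 17 d0  |....#j@.y...
00000030  44 76 3d 18 59 aa a9 e7  15 b7 1b 05 05 05 05 05  |Dv=.Y.......
00000040  6f 94 a2 a2 a2 a2 a2 a2  a2 7d                    |o........}  
                                                                         
                                                                         
                                                                         
                                                                         


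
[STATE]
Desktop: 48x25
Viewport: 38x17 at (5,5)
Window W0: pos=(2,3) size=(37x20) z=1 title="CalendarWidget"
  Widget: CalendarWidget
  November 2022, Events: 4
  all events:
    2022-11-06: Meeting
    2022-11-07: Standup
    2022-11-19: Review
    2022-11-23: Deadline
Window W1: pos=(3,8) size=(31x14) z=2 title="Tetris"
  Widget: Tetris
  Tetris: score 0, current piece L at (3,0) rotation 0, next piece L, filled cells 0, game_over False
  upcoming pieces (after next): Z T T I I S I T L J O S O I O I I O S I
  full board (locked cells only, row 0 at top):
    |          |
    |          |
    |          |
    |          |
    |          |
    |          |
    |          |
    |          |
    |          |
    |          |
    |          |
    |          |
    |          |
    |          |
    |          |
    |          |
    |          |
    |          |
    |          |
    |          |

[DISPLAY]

─────────────────────────────────┨    
         November 2022           ┃    
 Tu We Th Fr Sa Su               ┃    
━━━━━━━━━━━━━━━━━━━━━━━━━━━━┓    ┃    
Tetris                      ┃    ┃    
────────────────────────────┨    ┃    
         │Next:             ┃    ┃    
         │  ▒               ┃    ┃    
         │▒▒▒               ┃    ┃    
         │                  ┃    ┃    
         │                  ┃    ┃    
         │                  ┃    ┃    
         │Score:            ┃    ┃    
         │0                 ┃    ┃    
         │                  ┃    ┃    
         │                  ┃    ┃    
━━━━━━━━━━━━━━━━━━━━━━━━━━━━┛    ┃    


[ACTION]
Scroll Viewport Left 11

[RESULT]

  ┠───────────────────────────────────
  ┃           November 2022           
  ┃Mo Tu We Th Fr Sa Su               
  ┃┏━━━━━━━━━━━━━━━━━━━━━━━━━━━━━┓    
  ┃┃ Tetris                      ┃    
  ┃┠─────────────────────────────┨    
  ┃┃          │Next:             ┃    
  ┃┃          │  ▒               ┃    
  ┃┃          │▒▒▒               ┃    
  ┃┃          │                  ┃    
  ┃┃          │                  ┃    
  ┃┃          │                  ┃    
  ┃┃          │Score:            ┃    
  ┃┃          │0                 ┃    
  ┃┃          │                  ┃    
  ┃┃          │                  ┃    
  ┃┗━━━━━━━━━━━━━━━━━━━━━━━━━━━━━┛    


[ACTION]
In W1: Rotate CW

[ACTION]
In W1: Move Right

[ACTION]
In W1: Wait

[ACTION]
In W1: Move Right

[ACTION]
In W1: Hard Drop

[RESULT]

  ┠───────────────────────────────────
  ┃           November 2022           
  ┃Mo Tu We Th Fr Sa Su               
  ┃┏━━━━━━━━━━━━━━━━━━━━━━━━━━━━━┓    
  ┃┃ Tetris                      ┃    
  ┃┠─────────────────────────────┨    
  ┃┃          │Next:             ┃    
  ┃┃          │▓▓                ┃    
  ┃┃          │ ▓▓               ┃    
  ┃┃          │                  ┃    
  ┃┃          │                  ┃    
  ┃┃          │                  ┃    
  ┃┃          │Score:            ┃    
  ┃┃     ▒    │0                 ┃    
  ┃┃     ▒    │                  ┃    
  ┃┃     ▒▒   │                  ┃    
  ┃┗━━━━━━━━━━━━━━━━━━━━━━━━━━━━━┛    


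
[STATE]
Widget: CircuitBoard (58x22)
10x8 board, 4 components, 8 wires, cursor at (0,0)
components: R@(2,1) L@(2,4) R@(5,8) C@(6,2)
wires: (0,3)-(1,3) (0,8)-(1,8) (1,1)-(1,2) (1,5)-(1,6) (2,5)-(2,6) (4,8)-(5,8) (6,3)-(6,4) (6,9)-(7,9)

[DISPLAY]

   0 1 2 3 4 5 6 7 8 9                                    
0  [.]          ·                   ·                     
                │                   │                     
1       · ─ ·   ·       · ─ ·       ·                     
                                                          
2       R           L   · ─ ·                             
                                                          
3                                                         
                                                          
4                                   ·                     
                                    │                     
5                                   R                     
                                                          
6           C   · ─ ·                   ·                 
                                        │                 
7                                       ·                 
Cursor: (0,0)                                             
                                                          
                                                          
                                                          
                                                          
                                                          


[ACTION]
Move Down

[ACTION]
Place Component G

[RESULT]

   0 1 2 3 4 5 6 7 8 9                                    
0               ·                   ·                     
                │                   │                     
1  [G]  · ─ ·   ·       · ─ ·       ·                     
                                                          
2       R           L   · ─ ·                             
                                                          
3                                                         
                                                          
4                                   ·                     
                                    │                     
5                                   R                     
                                                          
6           C   · ─ ·                   ·                 
                                        │                 
7                                       ·                 
Cursor: (1,0)                                             
                                                          
                                                          
                                                          
                                                          
                                                          


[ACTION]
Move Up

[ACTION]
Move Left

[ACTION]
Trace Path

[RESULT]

   0 1 2 3 4 5 6 7 8 9                                    
0  [.]          ·                   ·                     
                │                   │                     
1   G   · ─ ·   ·       · ─ ·       ·                     
                                                          
2       R           L   · ─ ·                             
                                                          
3                                                         
                                                          
4                                   ·                     
                                    │                     
5                                   R                     
                                                          
6           C   · ─ ·                   ·                 
                                        │                 
7                                       ·                 
Cursor: (0,0)  Trace: No connections                      
                                                          
                                                          
                                                          
                                                          
                                                          


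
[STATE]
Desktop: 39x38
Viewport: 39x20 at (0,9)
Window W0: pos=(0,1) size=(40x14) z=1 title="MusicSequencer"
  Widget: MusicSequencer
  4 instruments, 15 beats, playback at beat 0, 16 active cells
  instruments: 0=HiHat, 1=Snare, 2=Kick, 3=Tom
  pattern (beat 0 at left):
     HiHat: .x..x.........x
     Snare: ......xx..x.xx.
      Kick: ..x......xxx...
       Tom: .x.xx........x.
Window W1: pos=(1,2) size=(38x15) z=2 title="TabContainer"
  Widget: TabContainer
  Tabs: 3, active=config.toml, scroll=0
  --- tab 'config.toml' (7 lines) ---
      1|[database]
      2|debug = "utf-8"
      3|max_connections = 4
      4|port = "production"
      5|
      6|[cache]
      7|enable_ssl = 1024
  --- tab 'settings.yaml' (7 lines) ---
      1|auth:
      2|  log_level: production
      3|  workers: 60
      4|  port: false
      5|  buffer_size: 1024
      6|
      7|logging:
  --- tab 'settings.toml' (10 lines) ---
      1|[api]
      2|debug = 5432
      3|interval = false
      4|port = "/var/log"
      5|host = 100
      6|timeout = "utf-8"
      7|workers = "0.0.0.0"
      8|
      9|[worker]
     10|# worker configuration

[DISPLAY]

┃┃max_connections = 4                 ┃
┃┃port = "production"                 ┃
┃┃                                    ┃
┃┃[cache]                             ┃
┃┃enable_ssl = 1024                   ┃
┗┃                                    ┃
 ┃                                    ┃
 ┗━━━━━━━━━━━━━━━━━━━━━━━━━━━━━━━━━━━━┛
                                       
                                       
                                       
                                       
                                       
                                       
                                       
                                       
                                       
                                       
                                       
                                       


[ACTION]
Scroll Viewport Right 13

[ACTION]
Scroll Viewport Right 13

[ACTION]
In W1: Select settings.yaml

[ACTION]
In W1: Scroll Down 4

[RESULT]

┃┃logging:                            ┃
┃┃                                    ┃
┃┃                                    ┃
┃┃                                    ┃
┃┃                                    ┃
┗┃                                    ┃
 ┃                                    ┃
 ┗━━━━━━━━━━━━━━━━━━━━━━━━━━━━━━━━━━━━┛
                                       
                                       
                                       
                                       
                                       
                                       
                                       
                                       
                                       
                                       
                                       
                                       


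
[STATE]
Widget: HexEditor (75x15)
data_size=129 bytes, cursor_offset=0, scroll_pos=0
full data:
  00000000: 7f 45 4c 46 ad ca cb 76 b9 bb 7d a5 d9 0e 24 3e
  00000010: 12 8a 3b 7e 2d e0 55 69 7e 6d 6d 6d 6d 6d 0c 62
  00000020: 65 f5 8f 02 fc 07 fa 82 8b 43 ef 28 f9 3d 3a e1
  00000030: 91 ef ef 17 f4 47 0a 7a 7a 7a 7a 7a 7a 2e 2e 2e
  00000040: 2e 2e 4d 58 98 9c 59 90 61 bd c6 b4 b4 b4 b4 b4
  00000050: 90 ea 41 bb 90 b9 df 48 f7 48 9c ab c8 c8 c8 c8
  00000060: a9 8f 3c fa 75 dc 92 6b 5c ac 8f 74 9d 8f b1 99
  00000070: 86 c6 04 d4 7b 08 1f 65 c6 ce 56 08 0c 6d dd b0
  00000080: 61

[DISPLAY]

00000000  7F 45 4c 46 ad ca cb 76  b9 bb 7d a5 d9 0e 24 3e  |.ELF...v..}...
00000010  12 8a 3b 7e 2d e0 55 69  7e 6d 6d 6d 6d 6d 0c 62  |..;~-.Ui~mmmmm
00000020  65 f5 8f 02 fc 07 fa 82  8b 43 ef 28 f9 3d 3a e1  |e........C.(.=
00000030  91 ef ef 17 f4 47 0a 7a  7a 7a 7a 7a 7a 2e 2e 2e  |.....G.zzzzzz.
00000040  2e 2e 4d 58 98 9c 59 90  61 bd c6 b4 b4 b4 b4 b4  |..MX..Y.a.....
00000050  90 ea 41 bb 90 b9 df 48  f7 48 9c ab c8 c8 c8 c8  |..A....H.H....
00000060  a9 8f 3c fa 75 dc 92 6b  5c ac 8f 74 9d 8f b1 99  |..<.u..k\..t..
00000070  86 c6 04 d4 7b 08 1f 65  c6 ce 56 08 0c 6d dd b0  |....{..e..V..m
00000080  61                                                |a             
                                                                           
                                                                           
                                                                           
                                                                           
                                                                           
                                                                           


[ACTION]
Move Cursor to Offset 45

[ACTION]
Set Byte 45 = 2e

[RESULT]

00000000  7f 45 4c 46 ad ca cb 76  b9 bb 7d a5 d9 0e 24 3e  |.ELF...v..}...
00000010  12 8a 3b 7e 2d e0 55 69  7e 6d 6d 6d 6d 6d 0c 62  |..;~-.Ui~mmmmm
00000020  65 f5 8f 02 fc 07 fa 82  8b 43 ef 28 f9 2E 3a e1  |e........C.(..
00000030  91 ef ef 17 f4 47 0a 7a  7a 7a 7a 7a 7a 2e 2e 2e  |.....G.zzzzzz.
00000040  2e 2e 4d 58 98 9c 59 90  61 bd c6 b4 b4 b4 b4 b4  |..MX..Y.a.....
00000050  90 ea 41 bb 90 b9 df 48  f7 48 9c ab c8 c8 c8 c8  |..A....H.H....
00000060  a9 8f 3c fa 75 dc 92 6b  5c ac 8f 74 9d 8f b1 99  |..<.u..k\..t..
00000070  86 c6 04 d4 7b 08 1f 65  c6 ce 56 08 0c 6d dd b0  |....{..e..V..m
00000080  61                                                |a             
                                                                           
                                                                           
                                                                           
                                                                           
                                                                           
                                                                           


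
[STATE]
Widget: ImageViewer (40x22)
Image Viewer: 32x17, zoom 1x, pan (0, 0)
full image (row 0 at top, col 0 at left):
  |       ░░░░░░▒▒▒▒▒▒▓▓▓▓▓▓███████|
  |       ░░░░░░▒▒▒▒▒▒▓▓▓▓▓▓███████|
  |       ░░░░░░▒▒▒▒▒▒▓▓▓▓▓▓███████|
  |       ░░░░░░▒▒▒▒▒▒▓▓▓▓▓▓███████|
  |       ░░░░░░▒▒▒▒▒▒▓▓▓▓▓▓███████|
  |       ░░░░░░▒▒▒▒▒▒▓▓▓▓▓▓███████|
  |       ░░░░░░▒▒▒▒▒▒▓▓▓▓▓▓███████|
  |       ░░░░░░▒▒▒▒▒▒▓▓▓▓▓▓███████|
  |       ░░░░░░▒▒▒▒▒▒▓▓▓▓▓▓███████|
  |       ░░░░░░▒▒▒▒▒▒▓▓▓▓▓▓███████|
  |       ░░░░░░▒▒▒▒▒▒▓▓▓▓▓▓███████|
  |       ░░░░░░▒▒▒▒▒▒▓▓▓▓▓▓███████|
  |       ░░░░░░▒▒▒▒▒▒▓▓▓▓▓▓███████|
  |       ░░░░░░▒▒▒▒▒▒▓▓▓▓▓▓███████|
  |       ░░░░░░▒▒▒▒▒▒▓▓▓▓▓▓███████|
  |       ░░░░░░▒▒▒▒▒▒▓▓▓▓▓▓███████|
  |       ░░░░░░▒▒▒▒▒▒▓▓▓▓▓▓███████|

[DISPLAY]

       ░░░░░░▒▒▒▒▒▒▓▓▓▓▓▓███████        
       ░░░░░░▒▒▒▒▒▒▓▓▓▓▓▓███████        
       ░░░░░░▒▒▒▒▒▒▓▓▓▓▓▓███████        
       ░░░░░░▒▒▒▒▒▒▓▓▓▓▓▓███████        
       ░░░░░░▒▒▒▒▒▒▓▓▓▓▓▓███████        
       ░░░░░░▒▒▒▒▒▒▓▓▓▓▓▓███████        
       ░░░░░░▒▒▒▒▒▒▓▓▓▓▓▓███████        
       ░░░░░░▒▒▒▒▒▒▓▓▓▓▓▓███████        
       ░░░░░░▒▒▒▒▒▒▓▓▓▓▓▓███████        
       ░░░░░░▒▒▒▒▒▒▓▓▓▓▓▓███████        
       ░░░░░░▒▒▒▒▒▒▓▓▓▓▓▓███████        
       ░░░░░░▒▒▒▒▒▒▓▓▓▓▓▓███████        
       ░░░░░░▒▒▒▒▒▒▓▓▓▓▓▓███████        
       ░░░░░░▒▒▒▒▒▒▓▓▓▓▓▓███████        
       ░░░░░░▒▒▒▒▒▒▓▓▓▓▓▓███████        
       ░░░░░░▒▒▒▒▒▒▓▓▓▓▓▓███████        
       ░░░░░░▒▒▒▒▒▒▓▓▓▓▓▓███████        
                                        
                                        
                                        
                                        
                                        


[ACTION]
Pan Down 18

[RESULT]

                                        
                                        
                                        
                                        
                                        
                                        
                                        
                                        
                                        
                                        
                                        
                                        
                                        
                                        
                                        
                                        
                                        
                                        
                                        
                                        
                                        
                                        


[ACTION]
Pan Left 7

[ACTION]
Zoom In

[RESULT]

              ░░░░░░░░░░░░▒▒▒▒▒▒▒▒▒▒▒▒▓▓
              ░░░░░░░░░░░░▒▒▒▒▒▒▒▒▒▒▒▒▓▓
              ░░░░░░░░░░░░▒▒▒▒▒▒▒▒▒▒▒▒▓▓
              ░░░░░░░░░░░░▒▒▒▒▒▒▒▒▒▒▒▒▓▓
              ░░░░░░░░░░░░▒▒▒▒▒▒▒▒▒▒▒▒▓▓
              ░░░░░░░░░░░░▒▒▒▒▒▒▒▒▒▒▒▒▓▓
              ░░░░░░░░░░░░▒▒▒▒▒▒▒▒▒▒▒▒▓▓
              ░░░░░░░░░░░░▒▒▒▒▒▒▒▒▒▒▒▒▓▓
              ░░░░░░░░░░░░▒▒▒▒▒▒▒▒▒▒▒▒▓▓
              ░░░░░░░░░░░░▒▒▒▒▒▒▒▒▒▒▒▒▓▓
              ░░░░░░░░░░░░▒▒▒▒▒▒▒▒▒▒▒▒▓▓
              ░░░░░░░░░░░░▒▒▒▒▒▒▒▒▒▒▒▒▓▓
              ░░░░░░░░░░░░▒▒▒▒▒▒▒▒▒▒▒▒▓▓
              ░░░░░░░░░░░░▒▒▒▒▒▒▒▒▒▒▒▒▓▓
              ░░░░░░░░░░░░▒▒▒▒▒▒▒▒▒▒▒▒▓▓
              ░░░░░░░░░░░░▒▒▒▒▒▒▒▒▒▒▒▒▓▓
                                        
                                        
                                        
                                        
                                        
                                        


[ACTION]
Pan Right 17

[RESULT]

░░░░░░░░░▒▒▒▒▒▒▒▒▒▒▒▒▓▓▓▓▓▓▓▓▓▓▓▓███████
░░░░░░░░░▒▒▒▒▒▒▒▒▒▒▒▒▓▓▓▓▓▓▓▓▓▓▓▓███████
░░░░░░░░░▒▒▒▒▒▒▒▒▒▒▒▒▓▓▓▓▓▓▓▓▓▓▓▓███████
░░░░░░░░░▒▒▒▒▒▒▒▒▒▒▒▒▓▓▓▓▓▓▓▓▓▓▓▓███████
░░░░░░░░░▒▒▒▒▒▒▒▒▒▒▒▒▓▓▓▓▓▓▓▓▓▓▓▓███████
░░░░░░░░░▒▒▒▒▒▒▒▒▒▒▒▒▓▓▓▓▓▓▓▓▓▓▓▓███████
░░░░░░░░░▒▒▒▒▒▒▒▒▒▒▒▒▓▓▓▓▓▓▓▓▓▓▓▓███████
░░░░░░░░░▒▒▒▒▒▒▒▒▒▒▒▒▓▓▓▓▓▓▓▓▓▓▓▓███████
░░░░░░░░░▒▒▒▒▒▒▒▒▒▒▒▒▓▓▓▓▓▓▓▓▓▓▓▓███████
░░░░░░░░░▒▒▒▒▒▒▒▒▒▒▒▒▓▓▓▓▓▓▓▓▓▓▓▓███████
░░░░░░░░░▒▒▒▒▒▒▒▒▒▒▒▒▓▓▓▓▓▓▓▓▓▓▓▓███████
░░░░░░░░░▒▒▒▒▒▒▒▒▒▒▒▒▓▓▓▓▓▓▓▓▓▓▓▓███████
░░░░░░░░░▒▒▒▒▒▒▒▒▒▒▒▒▓▓▓▓▓▓▓▓▓▓▓▓███████
░░░░░░░░░▒▒▒▒▒▒▒▒▒▒▒▒▓▓▓▓▓▓▓▓▓▓▓▓███████
░░░░░░░░░▒▒▒▒▒▒▒▒▒▒▒▒▓▓▓▓▓▓▓▓▓▓▓▓███████
░░░░░░░░░▒▒▒▒▒▒▒▒▒▒▒▒▓▓▓▓▓▓▓▓▓▓▓▓███████
                                        
                                        
                                        
                                        
                                        
                                        


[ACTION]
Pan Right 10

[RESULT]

▒▒▒▒▒▒▒▒▒▒▒▓▓▓▓▓▓▓▓▓▓▓▓██████████████   
▒▒▒▒▒▒▒▒▒▒▒▓▓▓▓▓▓▓▓▓▓▓▓██████████████   
▒▒▒▒▒▒▒▒▒▒▒▓▓▓▓▓▓▓▓▓▓▓▓██████████████   
▒▒▒▒▒▒▒▒▒▒▒▓▓▓▓▓▓▓▓▓▓▓▓██████████████   
▒▒▒▒▒▒▒▒▒▒▒▓▓▓▓▓▓▓▓▓▓▓▓██████████████   
▒▒▒▒▒▒▒▒▒▒▒▓▓▓▓▓▓▓▓▓▓▓▓██████████████   
▒▒▒▒▒▒▒▒▒▒▒▓▓▓▓▓▓▓▓▓▓▓▓██████████████   
▒▒▒▒▒▒▒▒▒▒▒▓▓▓▓▓▓▓▓▓▓▓▓██████████████   
▒▒▒▒▒▒▒▒▒▒▒▓▓▓▓▓▓▓▓▓▓▓▓██████████████   
▒▒▒▒▒▒▒▒▒▒▒▓▓▓▓▓▓▓▓▓▓▓▓██████████████   
▒▒▒▒▒▒▒▒▒▒▒▓▓▓▓▓▓▓▓▓▓▓▓██████████████   
▒▒▒▒▒▒▒▒▒▒▒▓▓▓▓▓▓▓▓▓▓▓▓██████████████   
▒▒▒▒▒▒▒▒▒▒▒▓▓▓▓▓▓▓▓▓▓▓▓██████████████   
▒▒▒▒▒▒▒▒▒▒▒▓▓▓▓▓▓▓▓▓▓▓▓██████████████   
▒▒▒▒▒▒▒▒▒▒▒▓▓▓▓▓▓▓▓▓▓▓▓██████████████   
▒▒▒▒▒▒▒▒▒▒▒▓▓▓▓▓▓▓▓▓▓▓▓██████████████   
                                        
                                        
                                        
                                        
                                        
                                        
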